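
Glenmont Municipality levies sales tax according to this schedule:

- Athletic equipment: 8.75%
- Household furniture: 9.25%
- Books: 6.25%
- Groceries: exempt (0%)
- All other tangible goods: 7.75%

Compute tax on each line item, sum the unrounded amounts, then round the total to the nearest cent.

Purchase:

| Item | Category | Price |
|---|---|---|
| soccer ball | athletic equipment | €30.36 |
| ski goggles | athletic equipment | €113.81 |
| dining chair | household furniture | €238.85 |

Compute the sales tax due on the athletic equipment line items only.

Soccer ball €30.36: athletic equipment → 8.75% → €2.6565
Ski goggles €113.81: athletic equipment → 8.75% → €9.958375
Tax on athletic equipment: unrounded sum = €12.614875 → €12.61

€12.61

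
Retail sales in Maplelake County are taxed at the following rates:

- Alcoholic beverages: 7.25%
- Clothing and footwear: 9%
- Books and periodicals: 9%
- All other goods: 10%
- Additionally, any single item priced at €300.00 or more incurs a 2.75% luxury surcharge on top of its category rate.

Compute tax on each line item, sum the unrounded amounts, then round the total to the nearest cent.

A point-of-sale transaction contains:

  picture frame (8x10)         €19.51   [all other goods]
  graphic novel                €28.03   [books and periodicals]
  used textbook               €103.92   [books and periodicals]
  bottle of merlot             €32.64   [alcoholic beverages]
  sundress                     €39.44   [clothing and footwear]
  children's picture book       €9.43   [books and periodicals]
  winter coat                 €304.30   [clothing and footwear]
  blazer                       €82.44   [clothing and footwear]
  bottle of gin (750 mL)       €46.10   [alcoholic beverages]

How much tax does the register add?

€67.11

Picture frame (8x10) €19.51: all other goods → 10% → €1.951
Graphic novel €28.03: books and periodicals → 9% → €2.5227
Used textbook €103.92: books and periodicals → 9% → €9.3528
Bottle of merlot €32.64: alcoholic beverages → 7.25% → €2.3664
Sundress €39.44: clothing and footwear → 9% → €3.5496
Children's picture book €9.43: books and periodicals → 9% → €0.8487
Winter coat €304.30: clothing and footwear → 9% + 2.75% surcharge = 11.75% → €35.75525
Blazer €82.44: clothing and footwear → 9% → €7.4196
Bottle of gin (750 mL) €46.10: alcoholic beverages → 7.25% → €3.34225
Unrounded tax sum = €67.1083 → €67.11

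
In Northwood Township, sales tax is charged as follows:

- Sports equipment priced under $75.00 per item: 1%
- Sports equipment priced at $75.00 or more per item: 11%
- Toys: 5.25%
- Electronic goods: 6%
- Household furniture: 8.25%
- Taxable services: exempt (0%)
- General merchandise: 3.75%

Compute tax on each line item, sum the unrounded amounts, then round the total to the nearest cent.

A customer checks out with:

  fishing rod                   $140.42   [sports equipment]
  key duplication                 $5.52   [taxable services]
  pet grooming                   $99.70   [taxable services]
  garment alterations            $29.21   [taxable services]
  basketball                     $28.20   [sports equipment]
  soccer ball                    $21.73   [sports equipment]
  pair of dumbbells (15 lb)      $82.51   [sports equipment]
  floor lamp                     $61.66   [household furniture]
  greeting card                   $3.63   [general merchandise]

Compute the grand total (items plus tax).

$502.82

Fishing rod $140.42: sports equipment, $75.00 or more → 11% → $15.4462
Key duplication $5.52: taxable services → 0% → $0.00
Pet grooming $99.70: taxable services → 0% → $0.00
Garment alterations $29.21: taxable services → 0% → $0.00
Basketball $28.20: sports equipment, under $75.00 → 1% → $0.282
Soccer ball $21.73: sports equipment, under $75.00 → 1% → $0.2173
Pair of dumbbells (15 lb) $82.51: sports equipment, $75.00 or more → 11% → $9.0761
Floor lamp $61.66: household furniture → 8.25% → $5.08695
Greeting card $3.63: general merchandise → 3.75% → $0.136125
Subtotal = $472.58; unrounded tax = $30.244675 → $30.24; total due = $502.82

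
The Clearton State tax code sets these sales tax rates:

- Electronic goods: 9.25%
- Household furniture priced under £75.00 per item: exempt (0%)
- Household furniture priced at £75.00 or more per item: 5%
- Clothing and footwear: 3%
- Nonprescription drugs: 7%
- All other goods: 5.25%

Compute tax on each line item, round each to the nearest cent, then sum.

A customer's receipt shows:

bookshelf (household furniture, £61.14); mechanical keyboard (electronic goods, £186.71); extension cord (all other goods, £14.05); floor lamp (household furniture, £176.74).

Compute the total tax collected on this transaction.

£26.85

Bookshelf £61.14: household furniture, under £75.00 → 0% → £0.00
Mechanical keyboard £186.71: electronic goods → 9.25% → £17.27
Extension cord £14.05: all other goods → 5.25% → £0.74
Floor lamp £176.74: household furniture, £75.00 or more → 5% → £8.84
Total tax = £17.27 + £0.74 + £8.84 = £26.85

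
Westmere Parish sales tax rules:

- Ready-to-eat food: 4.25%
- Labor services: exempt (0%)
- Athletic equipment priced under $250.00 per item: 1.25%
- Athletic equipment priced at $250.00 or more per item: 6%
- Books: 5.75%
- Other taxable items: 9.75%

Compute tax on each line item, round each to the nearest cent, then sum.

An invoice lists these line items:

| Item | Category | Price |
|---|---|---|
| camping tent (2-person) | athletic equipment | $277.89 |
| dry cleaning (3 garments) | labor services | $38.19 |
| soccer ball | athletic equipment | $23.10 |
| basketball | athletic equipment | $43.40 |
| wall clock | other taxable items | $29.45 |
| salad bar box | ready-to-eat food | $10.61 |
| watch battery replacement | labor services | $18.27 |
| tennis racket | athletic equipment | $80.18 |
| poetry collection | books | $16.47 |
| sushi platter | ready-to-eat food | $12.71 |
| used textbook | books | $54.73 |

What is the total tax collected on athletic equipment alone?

$18.50

Camping tent (2-person) $277.89: athletic equipment, $250.00 or more → 6% → $16.67
Soccer ball $23.10: athletic equipment, under $250.00 → 1.25% → $0.29
Basketball $43.40: athletic equipment, under $250.00 → 1.25% → $0.54
Tennis racket $80.18: athletic equipment, under $250.00 → 1.25% → $1.00
Tax on athletic equipment = $16.67 + $0.29 + $0.54 + $1.00 = $18.50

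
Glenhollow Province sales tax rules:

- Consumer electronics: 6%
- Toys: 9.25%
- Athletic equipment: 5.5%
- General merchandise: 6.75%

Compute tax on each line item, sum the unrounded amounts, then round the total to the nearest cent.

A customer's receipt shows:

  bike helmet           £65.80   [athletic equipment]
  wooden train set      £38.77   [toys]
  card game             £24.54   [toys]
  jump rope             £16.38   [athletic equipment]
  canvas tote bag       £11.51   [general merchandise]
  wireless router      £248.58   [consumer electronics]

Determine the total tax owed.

£26.07

Bike helmet £65.80: athletic equipment → 5.5% → £3.619
Wooden train set £38.77: toys → 9.25% → £3.586225
Card game £24.54: toys → 9.25% → £2.26995
Jump rope £16.38: athletic equipment → 5.5% → £0.9009
Canvas tote bag £11.51: general merchandise → 6.75% → £0.776925
Wireless router £248.58: consumer electronics → 6% → £14.9148
Unrounded tax sum = £26.0678 → £26.07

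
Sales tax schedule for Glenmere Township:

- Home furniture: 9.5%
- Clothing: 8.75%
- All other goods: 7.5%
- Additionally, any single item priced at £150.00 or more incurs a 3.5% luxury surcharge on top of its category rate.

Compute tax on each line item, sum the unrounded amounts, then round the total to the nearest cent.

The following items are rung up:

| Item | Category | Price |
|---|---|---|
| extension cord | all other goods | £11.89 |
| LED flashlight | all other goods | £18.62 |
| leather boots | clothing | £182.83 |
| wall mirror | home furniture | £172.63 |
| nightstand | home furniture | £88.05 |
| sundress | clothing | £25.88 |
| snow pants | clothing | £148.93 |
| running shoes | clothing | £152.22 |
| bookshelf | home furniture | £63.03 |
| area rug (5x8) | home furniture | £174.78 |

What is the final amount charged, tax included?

£1157.00

Extension cord £11.89: all other goods → 7.5% → £0.89175
LED flashlight £18.62: all other goods → 7.5% → £1.3965
Leather boots £182.83: clothing → 8.75% + 3.5% surcharge = 12.25% → £22.396675
Wall mirror £172.63: home furniture → 9.5% + 3.5% surcharge = 13% → £22.4419
Nightstand £88.05: home furniture → 9.5% → £8.36475
Sundress £25.88: clothing → 8.75% → £2.2645
Snow pants £148.93: clothing → 8.75% → £13.031375
Running shoes £152.22: clothing → 8.75% + 3.5% surcharge = 12.25% → £18.64695
Bookshelf £63.03: home furniture → 9.5% → £5.98785
Area rug (5x8) £174.78: home furniture → 9.5% + 3.5% surcharge = 13% → £22.7214
Subtotal = £1038.86; unrounded tax = £118.14365 → £118.14; total due = £1157.00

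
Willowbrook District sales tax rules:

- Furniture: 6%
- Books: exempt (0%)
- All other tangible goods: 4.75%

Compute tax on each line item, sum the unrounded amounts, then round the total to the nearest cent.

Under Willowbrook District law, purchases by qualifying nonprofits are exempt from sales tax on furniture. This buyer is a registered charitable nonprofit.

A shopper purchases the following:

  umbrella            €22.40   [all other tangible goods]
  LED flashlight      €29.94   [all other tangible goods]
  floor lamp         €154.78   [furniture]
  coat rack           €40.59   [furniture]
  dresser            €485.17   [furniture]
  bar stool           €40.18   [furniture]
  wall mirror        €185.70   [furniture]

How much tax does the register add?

€2.49

Umbrella €22.40: all other tangible goods → 4.75% → €1.064
LED flashlight €29.94: all other tangible goods → 4.75% → €1.42215
Floor lamp €154.78: furniture, buyer-exempt → 0% → €0.00
Coat rack €40.59: furniture, buyer-exempt → 0% → €0.00
Dresser €485.17: furniture, buyer-exempt → 0% → €0.00
Bar stool €40.18: furniture, buyer-exempt → 0% → €0.00
Wall mirror €185.70: furniture, buyer-exempt → 0% → €0.00
Unrounded tax sum = €2.48615 → €2.49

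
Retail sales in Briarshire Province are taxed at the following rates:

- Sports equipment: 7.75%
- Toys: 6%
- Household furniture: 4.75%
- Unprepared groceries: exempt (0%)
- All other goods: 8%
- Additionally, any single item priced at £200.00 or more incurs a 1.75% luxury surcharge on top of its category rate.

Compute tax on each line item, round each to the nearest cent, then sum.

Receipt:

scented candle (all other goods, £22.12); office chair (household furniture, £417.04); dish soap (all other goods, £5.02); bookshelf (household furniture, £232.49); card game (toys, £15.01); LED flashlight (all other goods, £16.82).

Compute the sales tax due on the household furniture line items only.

£42.22

Office chair £417.04: household furniture → 4.75% + 1.75% surcharge = 6.5% → £27.11
Bookshelf £232.49: household furniture → 4.75% + 1.75% surcharge = 6.5% → £15.11
Tax on household furniture = £27.11 + £15.11 = £42.22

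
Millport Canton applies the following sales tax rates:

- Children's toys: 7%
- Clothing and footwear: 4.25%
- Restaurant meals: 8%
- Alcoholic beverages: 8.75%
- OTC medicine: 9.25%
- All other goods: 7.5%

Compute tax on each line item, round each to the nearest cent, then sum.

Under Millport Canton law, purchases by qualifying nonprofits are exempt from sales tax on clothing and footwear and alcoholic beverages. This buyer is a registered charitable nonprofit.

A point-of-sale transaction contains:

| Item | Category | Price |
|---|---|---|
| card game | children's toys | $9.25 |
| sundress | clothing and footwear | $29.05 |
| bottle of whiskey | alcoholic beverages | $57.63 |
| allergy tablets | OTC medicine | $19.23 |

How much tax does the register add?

Card game $9.25: children's toys → 7% → $0.65
Sundress $29.05: clothing and footwear, buyer-exempt → 0% → $0.00
Bottle of whiskey $57.63: alcoholic beverages, buyer-exempt → 0% → $0.00
Allergy tablets $19.23: OTC medicine → 9.25% → $1.78
Total tax = $0.65 + $1.78 = $2.43

$2.43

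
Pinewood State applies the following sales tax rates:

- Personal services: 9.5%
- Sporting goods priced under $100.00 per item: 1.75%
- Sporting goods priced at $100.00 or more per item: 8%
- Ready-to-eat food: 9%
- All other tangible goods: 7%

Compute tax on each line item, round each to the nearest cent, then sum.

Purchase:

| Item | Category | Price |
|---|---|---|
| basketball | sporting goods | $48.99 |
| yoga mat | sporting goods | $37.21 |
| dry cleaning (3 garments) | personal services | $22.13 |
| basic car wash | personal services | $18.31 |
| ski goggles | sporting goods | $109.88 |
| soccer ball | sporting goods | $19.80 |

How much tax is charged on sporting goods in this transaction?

$10.65

Basketball $48.99: sporting goods, under $100.00 → 1.75% → $0.86
Yoga mat $37.21: sporting goods, under $100.00 → 1.75% → $0.65
Ski goggles $109.88: sporting goods, $100.00 or more → 8% → $8.79
Soccer ball $19.80: sporting goods, under $100.00 → 1.75% → $0.35
Tax on sporting goods = $0.86 + $0.65 + $8.79 + $0.35 = $10.65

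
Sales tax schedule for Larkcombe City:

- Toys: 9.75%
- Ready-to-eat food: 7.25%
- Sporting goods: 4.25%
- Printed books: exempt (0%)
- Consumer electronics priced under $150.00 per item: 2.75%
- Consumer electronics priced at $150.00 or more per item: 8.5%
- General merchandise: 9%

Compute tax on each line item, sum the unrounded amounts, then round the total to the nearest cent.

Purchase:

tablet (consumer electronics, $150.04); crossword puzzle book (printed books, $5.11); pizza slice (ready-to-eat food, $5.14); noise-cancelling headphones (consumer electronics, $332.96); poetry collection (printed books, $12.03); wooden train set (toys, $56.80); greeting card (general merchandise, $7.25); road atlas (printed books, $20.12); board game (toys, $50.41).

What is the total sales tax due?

Tablet $150.04: consumer electronics, $150.00 or more → 8.5% → $12.7534
Crossword puzzle book $5.11: printed books → 0% → $0.00
Pizza slice $5.14: ready-to-eat food → 7.25% → $0.37265
Noise-cancelling headphones $332.96: consumer electronics, $150.00 or more → 8.5% → $28.3016
Poetry collection $12.03: printed books → 0% → $0.00
Wooden train set $56.80: toys → 9.75% → $5.538
Greeting card $7.25: general merchandise → 9% → $0.6525
Road atlas $20.12: printed books → 0% → $0.00
Board game $50.41: toys → 9.75% → $4.914975
Unrounded tax sum = $52.533125 → $52.53

$52.53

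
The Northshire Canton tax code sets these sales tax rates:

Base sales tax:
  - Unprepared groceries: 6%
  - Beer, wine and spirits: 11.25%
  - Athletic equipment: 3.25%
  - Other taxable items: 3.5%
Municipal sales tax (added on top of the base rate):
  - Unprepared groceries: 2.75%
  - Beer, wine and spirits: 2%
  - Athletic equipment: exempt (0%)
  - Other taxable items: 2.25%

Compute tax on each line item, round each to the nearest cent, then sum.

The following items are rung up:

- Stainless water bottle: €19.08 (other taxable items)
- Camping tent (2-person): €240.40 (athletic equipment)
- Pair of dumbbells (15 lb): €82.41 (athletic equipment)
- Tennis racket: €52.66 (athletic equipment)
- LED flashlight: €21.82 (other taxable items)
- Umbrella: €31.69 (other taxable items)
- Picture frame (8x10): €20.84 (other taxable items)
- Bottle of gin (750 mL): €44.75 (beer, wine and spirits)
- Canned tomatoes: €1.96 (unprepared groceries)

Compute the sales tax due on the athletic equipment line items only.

€12.20

Camping tent (2-person) €240.40: athletic equipment → 3.25% + 0% municipal = 3.25% → €7.81
Pair of dumbbells (15 lb) €82.41: athletic equipment → 3.25% + 0% municipal = 3.25% → €2.68
Tennis racket €52.66: athletic equipment → 3.25% + 0% municipal = 3.25% → €1.71
Tax on athletic equipment = €7.81 + €2.68 + €1.71 = €12.20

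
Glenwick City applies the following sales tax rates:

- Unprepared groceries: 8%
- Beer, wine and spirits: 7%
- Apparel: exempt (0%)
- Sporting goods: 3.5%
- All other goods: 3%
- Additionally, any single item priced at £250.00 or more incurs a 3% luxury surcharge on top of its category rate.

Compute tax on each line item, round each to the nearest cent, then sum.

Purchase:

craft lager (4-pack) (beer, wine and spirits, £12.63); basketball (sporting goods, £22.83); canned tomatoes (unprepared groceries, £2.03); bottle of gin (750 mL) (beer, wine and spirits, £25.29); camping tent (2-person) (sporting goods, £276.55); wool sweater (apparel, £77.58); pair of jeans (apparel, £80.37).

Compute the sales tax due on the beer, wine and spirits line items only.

Craft lager (4-pack) £12.63: beer, wine and spirits → 7% → £0.88
Bottle of gin (750 mL) £25.29: beer, wine and spirits → 7% → £1.77
Tax on beer, wine and spirits = £0.88 + £1.77 = £2.65

£2.65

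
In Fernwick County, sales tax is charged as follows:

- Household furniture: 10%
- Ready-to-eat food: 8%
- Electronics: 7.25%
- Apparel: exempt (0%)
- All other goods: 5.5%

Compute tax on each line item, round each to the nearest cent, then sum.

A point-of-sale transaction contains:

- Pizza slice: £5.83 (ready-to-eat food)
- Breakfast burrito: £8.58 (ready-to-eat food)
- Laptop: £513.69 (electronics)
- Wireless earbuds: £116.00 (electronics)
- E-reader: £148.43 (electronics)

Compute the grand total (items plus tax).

£850.10

Pizza slice £5.83: ready-to-eat food → 8% → £0.47
Breakfast burrito £8.58: ready-to-eat food → 8% → £0.69
Laptop £513.69: electronics → 7.25% → £37.24
Wireless earbuds £116.00: electronics → 7.25% → £8.41
E-reader £148.43: electronics → 7.25% → £10.76
Subtotal = £792.53; tax = £57.57; total due = £850.10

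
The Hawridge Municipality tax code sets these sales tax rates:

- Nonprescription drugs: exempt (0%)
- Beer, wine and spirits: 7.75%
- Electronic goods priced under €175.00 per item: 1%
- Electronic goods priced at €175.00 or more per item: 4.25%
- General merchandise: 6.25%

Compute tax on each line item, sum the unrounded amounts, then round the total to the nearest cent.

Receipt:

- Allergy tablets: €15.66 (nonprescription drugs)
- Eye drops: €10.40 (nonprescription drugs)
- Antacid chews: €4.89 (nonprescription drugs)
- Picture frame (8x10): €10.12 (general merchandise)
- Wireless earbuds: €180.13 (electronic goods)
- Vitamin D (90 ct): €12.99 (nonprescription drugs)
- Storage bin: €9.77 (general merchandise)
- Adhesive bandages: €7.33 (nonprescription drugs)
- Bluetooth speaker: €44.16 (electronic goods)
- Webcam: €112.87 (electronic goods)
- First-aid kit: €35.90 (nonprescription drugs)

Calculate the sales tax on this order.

Allergy tablets €15.66: nonprescription drugs → 0% → €0.00
Eye drops €10.40: nonprescription drugs → 0% → €0.00
Antacid chews €4.89: nonprescription drugs → 0% → €0.00
Picture frame (8x10) €10.12: general merchandise → 6.25% → €0.6325
Wireless earbuds €180.13: electronic goods, €175.00 or more → 4.25% → €7.655525
Vitamin D (90 ct) €12.99: nonprescription drugs → 0% → €0.00
Storage bin €9.77: general merchandise → 6.25% → €0.610625
Adhesive bandages €7.33: nonprescription drugs → 0% → €0.00
Bluetooth speaker €44.16: electronic goods, under €175.00 → 1% → €0.4416
Webcam €112.87: electronic goods, under €175.00 → 1% → €1.1287
First-aid kit €35.90: nonprescription drugs → 0% → €0.00
Unrounded tax sum = €10.46895 → €10.47

€10.47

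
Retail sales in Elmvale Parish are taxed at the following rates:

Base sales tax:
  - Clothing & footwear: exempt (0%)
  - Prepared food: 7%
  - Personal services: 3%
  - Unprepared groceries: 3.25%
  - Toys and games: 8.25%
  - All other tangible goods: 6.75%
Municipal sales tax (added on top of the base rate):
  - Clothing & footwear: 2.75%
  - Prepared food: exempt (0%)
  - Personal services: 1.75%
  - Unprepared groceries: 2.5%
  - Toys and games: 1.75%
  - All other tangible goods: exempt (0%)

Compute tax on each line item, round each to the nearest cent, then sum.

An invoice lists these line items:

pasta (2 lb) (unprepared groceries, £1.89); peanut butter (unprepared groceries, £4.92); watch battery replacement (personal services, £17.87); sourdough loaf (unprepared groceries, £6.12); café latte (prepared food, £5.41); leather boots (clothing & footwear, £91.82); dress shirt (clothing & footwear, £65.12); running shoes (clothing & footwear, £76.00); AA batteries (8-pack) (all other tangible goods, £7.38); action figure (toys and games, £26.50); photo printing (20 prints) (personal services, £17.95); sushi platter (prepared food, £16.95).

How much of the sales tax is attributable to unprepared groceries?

£0.74

Pasta (2 lb) £1.89: unprepared groceries → 3.25% + 2.5% municipal = 5.75% → £0.11
Peanut butter £4.92: unprepared groceries → 3.25% + 2.5% municipal = 5.75% → £0.28
Sourdough loaf £6.12: unprepared groceries → 3.25% + 2.5% municipal = 5.75% → £0.35
Tax on unprepared groceries = £0.11 + £0.28 + £0.35 = £0.74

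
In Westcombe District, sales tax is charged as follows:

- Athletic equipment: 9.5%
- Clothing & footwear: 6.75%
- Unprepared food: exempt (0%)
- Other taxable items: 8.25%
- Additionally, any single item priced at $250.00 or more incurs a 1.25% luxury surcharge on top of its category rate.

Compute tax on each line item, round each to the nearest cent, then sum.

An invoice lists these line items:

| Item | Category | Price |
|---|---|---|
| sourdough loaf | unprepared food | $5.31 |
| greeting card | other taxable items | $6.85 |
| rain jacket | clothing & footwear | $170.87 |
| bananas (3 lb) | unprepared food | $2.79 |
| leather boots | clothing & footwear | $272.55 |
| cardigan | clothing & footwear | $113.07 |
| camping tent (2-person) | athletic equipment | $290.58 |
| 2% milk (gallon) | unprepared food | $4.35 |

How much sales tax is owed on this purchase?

$72.77

Sourdough loaf $5.31: unprepared food → 0% → $0.00
Greeting card $6.85: other taxable items → 8.25% → $0.57
Rain jacket $170.87: clothing & footwear → 6.75% → $11.53
Bananas (3 lb) $2.79: unprepared food → 0% → $0.00
Leather boots $272.55: clothing & footwear → 6.75% + 1.25% surcharge = 8% → $21.80
Cardigan $113.07: clothing & footwear → 6.75% → $7.63
Camping tent (2-person) $290.58: athletic equipment → 9.5% + 1.25% surcharge = 10.75% → $31.24
2% milk (gallon) $4.35: unprepared food → 0% → $0.00
Total tax = $0.57 + $11.53 + $21.80 + $7.63 + $31.24 = $72.77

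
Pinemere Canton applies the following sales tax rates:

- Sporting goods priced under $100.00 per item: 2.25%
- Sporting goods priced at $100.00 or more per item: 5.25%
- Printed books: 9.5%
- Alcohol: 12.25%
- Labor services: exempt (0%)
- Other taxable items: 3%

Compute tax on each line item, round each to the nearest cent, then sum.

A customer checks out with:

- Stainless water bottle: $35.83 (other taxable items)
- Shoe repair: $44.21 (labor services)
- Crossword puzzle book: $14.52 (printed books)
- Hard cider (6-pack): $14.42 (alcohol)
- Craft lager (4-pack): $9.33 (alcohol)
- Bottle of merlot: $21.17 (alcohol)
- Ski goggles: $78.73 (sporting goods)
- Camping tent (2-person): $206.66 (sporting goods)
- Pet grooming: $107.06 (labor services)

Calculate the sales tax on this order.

Stainless water bottle $35.83: other taxable items → 3% → $1.07
Shoe repair $44.21: labor services → 0% → $0.00
Crossword puzzle book $14.52: printed books → 9.5% → $1.38
Hard cider (6-pack) $14.42: alcohol → 12.25% → $1.77
Craft lager (4-pack) $9.33: alcohol → 12.25% → $1.14
Bottle of merlot $21.17: alcohol → 12.25% → $2.59
Ski goggles $78.73: sporting goods, under $100.00 → 2.25% → $1.77
Camping tent (2-person) $206.66: sporting goods, $100.00 or more → 5.25% → $10.85
Pet grooming $107.06: labor services → 0% → $0.00
Total tax = $1.07 + $1.38 + $1.77 + $1.14 + $2.59 + $1.77 + $10.85 = $20.57

$20.57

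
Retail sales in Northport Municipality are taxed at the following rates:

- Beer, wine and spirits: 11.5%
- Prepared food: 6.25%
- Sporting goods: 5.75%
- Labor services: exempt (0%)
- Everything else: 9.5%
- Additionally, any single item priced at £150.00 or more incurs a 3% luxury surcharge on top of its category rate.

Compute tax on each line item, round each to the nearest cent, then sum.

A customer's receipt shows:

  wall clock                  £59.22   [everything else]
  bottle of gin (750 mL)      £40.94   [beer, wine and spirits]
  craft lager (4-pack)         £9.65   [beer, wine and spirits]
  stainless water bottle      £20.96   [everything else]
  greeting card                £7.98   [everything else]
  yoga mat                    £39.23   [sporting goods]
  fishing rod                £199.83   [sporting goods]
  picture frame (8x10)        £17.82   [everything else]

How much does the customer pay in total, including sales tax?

Wall clock £59.22: everything else → 9.5% → £5.63
Bottle of gin (750 mL) £40.94: beer, wine and spirits → 11.5% → £4.71
Craft lager (4-pack) £9.65: beer, wine and spirits → 11.5% → £1.11
Stainless water bottle £20.96: everything else → 9.5% → £1.99
Greeting card £7.98: everything else → 9.5% → £0.76
Yoga mat £39.23: sporting goods → 5.75% → £2.26
Fishing rod £199.83: sporting goods → 5.75% + 3% surcharge = 8.75% → £17.49
Picture frame (8x10) £17.82: everything else → 9.5% → £1.69
Subtotal = £395.63; tax = £35.64; total due = £431.27

£431.27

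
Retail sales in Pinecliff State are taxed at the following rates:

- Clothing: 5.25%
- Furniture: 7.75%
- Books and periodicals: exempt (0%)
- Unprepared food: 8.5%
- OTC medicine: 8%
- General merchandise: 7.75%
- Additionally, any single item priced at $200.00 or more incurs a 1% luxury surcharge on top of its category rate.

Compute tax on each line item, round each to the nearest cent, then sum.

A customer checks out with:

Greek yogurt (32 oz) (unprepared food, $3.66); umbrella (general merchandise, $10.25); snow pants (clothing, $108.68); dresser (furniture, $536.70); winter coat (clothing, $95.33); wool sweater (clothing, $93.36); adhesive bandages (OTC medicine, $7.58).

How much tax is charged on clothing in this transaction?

$15.61

Snow pants $108.68: clothing → 5.25% → $5.71
Winter coat $95.33: clothing → 5.25% → $5.00
Wool sweater $93.36: clothing → 5.25% → $4.90
Tax on clothing = $5.71 + $5.00 + $4.90 = $15.61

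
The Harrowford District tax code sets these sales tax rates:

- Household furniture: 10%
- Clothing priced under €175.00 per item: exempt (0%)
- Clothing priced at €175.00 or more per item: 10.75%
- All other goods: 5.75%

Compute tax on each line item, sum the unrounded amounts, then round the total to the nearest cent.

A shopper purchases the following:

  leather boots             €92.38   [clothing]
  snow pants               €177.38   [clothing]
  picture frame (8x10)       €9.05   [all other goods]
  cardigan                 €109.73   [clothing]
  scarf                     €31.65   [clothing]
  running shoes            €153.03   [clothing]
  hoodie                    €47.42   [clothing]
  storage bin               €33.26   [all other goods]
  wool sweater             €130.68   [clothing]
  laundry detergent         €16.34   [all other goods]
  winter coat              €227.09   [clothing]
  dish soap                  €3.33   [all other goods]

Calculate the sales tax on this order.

€47.04

Leather boots €92.38: clothing, under €175.00 → 0% → €0.00
Snow pants €177.38: clothing, €175.00 or more → 10.75% → €19.06835
Picture frame (8x10) €9.05: all other goods → 5.75% → €0.520375
Cardigan €109.73: clothing, under €175.00 → 0% → €0.00
Scarf €31.65: clothing, under €175.00 → 0% → €0.00
Running shoes €153.03: clothing, under €175.00 → 0% → €0.00
Hoodie €47.42: clothing, under €175.00 → 0% → €0.00
Storage bin €33.26: all other goods → 5.75% → €1.91245
Wool sweater €130.68: clothing, under €175.00 → 0% → €0.00
Laundry detergent €16.34: all other goods → 5.75% → €0.93955
Winter coat €227.09: clothing, €175.00 or more → 10.75% → €24.412175
Dish soap €3.33: all other goods → 5.75% → €0.191475
Unrounded tax sum = €47.044375 → €47.04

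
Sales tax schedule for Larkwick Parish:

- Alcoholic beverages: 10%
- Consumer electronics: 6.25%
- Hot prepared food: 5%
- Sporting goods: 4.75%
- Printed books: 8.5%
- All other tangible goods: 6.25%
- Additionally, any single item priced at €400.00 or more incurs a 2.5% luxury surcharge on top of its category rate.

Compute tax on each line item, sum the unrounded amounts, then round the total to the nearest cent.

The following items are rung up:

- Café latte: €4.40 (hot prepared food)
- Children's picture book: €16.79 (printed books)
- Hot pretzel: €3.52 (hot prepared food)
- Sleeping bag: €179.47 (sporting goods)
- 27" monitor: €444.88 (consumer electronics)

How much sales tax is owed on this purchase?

€49.27

Café latte €4.40: hot prepared food → 5% → €0.22
Children's picture book €16.79: printed books → 8.5% → €1.42715
Hot pretzel €3.52: hot prepared food → 5% → €0.176
Sleeping bag €179.47: sporting goods → 4.75% → €8.524825
27" monitor €444.88: consumer electronics → 6.25% + 2.5% surcharge = 8.75% → €38.927
Unrounded tax sum = €49.274975 → €49.27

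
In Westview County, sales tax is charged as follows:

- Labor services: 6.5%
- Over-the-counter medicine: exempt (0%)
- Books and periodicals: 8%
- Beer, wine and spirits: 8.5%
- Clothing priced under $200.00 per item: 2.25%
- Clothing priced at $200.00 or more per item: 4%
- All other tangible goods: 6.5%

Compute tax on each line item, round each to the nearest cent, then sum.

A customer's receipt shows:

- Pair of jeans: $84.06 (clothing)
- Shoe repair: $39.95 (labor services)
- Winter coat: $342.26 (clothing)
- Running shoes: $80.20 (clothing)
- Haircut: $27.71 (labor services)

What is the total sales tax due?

Pair of jeans $84.06: clothing, under $200.00 → 2.25% → $1.89
Shoe repair $39.95: labor services → 6.5% → $2.60
Winter coat $342.26: clothing, $200.00 or more → 4% → $13.69
Running shoes $80.20: clothing, under $200.00 → 2.25% → $1.80
Haircut $27.71: labor services → 6.5% → $1.80
Total tax = $1.89 + $2.60 + $13.69 + $1.80 + $1.80 = $21.78

$21.78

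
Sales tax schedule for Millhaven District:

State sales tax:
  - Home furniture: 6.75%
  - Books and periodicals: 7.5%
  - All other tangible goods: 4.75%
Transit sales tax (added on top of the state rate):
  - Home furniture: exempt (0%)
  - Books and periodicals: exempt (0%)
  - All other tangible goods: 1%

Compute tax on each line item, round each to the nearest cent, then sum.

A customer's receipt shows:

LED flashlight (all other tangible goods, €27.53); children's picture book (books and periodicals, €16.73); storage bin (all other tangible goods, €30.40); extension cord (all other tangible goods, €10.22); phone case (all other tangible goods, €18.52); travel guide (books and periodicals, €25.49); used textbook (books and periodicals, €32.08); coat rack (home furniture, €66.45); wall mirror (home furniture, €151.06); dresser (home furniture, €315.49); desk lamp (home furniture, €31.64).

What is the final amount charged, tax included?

LED flashlight €27.53: all other tangible goods → 4.75% + 1% transit = 5.75% → €1.58
Children's picture book €16.73: books and periodicals → 7.5% + 0% transit = 7.5% → €1.25
Storage bin €30.40: all other tangible goods → 4.75% + 1% transit = 5.75% → €1.75
Extension cord €10.22: all other tangible goods → 4.75% + 1% transit = 5.75% → €0.59
Phone case €18.52: all other tangible goods → 4.75% + 1% transit = 5.75% → €1.06
Travel guide €25.49: books and periodicals → 7.5% + 0% transit = 7.5% → €1.91
Used textbook €32.08: books and periodicals → 7.5% + 0% transit = 7.5% → €2.41
Coat rack €66.45: home furniture → 6.75% + 0% transit = 6.75% → €4.49
Wall mirror €151.06: home furniture → 6.75% + 0% transit = 6.75% → €10.20
Dresser €315.49: home furniture → 6.75% + 0% transit = 6.75% → €21.30
Desk lamp €31.64: home furniture → 6.75% + 0% transit = 6.75% → €2.14
Subtotal = €725.61; tax = €48.68; total due = €774.29

€774.29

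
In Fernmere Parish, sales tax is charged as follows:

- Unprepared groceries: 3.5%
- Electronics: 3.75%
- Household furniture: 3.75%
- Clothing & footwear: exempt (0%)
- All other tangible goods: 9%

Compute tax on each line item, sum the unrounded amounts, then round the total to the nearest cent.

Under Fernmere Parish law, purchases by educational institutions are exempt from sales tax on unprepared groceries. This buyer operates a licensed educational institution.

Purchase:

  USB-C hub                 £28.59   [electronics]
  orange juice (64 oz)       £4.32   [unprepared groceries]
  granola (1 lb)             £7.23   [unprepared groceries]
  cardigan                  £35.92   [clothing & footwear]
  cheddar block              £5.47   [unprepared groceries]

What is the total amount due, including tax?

USB-C hub £28.59: electronics → 3.75% → £1.072125
Orange juice (64 oz) £4.32: unprepared groceries, buyer-exempt → 0% → £0.00
Granola (1 lb) £7.23: unprepared groceries, buyer-exempt → 0% → £0.00
Cardigan £35.92: clothing & footwear → 0% → £0.00
Cheddar block £5.47: unprepared groceries, buyer-exempt → 0% → £0.00
Subtotal = £81.53; unrounded tax = £1.072125 → £1.07; total due = £82.60

£82.60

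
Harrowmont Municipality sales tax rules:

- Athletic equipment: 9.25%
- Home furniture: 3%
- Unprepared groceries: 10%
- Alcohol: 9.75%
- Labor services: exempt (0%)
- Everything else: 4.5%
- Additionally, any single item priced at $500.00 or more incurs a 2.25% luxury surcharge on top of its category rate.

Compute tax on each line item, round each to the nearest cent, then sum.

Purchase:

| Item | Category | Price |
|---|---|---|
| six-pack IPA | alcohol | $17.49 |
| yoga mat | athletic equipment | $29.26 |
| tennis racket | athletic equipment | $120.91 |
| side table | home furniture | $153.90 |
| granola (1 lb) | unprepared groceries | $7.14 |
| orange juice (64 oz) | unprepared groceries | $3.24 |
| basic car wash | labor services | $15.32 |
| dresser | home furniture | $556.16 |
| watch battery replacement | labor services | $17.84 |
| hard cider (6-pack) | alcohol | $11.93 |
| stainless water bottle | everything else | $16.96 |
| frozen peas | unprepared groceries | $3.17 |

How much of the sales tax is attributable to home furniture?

Side table $153.90: home furniture → 3% → $4.62
Dresser $556.16: home furniture → 3% + 2.25% surcharge = 5.25% → $29.20
Tax on home furniture = $4.62 + $29.20 = $33.82

$33.82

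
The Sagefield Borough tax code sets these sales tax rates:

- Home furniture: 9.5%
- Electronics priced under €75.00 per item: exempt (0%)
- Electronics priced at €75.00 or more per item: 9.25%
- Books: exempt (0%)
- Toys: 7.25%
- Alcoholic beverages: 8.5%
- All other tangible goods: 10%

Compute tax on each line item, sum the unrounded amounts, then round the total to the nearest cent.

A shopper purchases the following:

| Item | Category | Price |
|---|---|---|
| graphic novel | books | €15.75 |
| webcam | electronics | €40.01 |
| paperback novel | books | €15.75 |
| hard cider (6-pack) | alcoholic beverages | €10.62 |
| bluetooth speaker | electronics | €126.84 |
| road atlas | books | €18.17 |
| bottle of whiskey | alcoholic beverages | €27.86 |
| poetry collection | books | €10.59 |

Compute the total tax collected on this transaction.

€15.00

Graphic novel €15.75: books → 0% → €0.00
Webcam €40.01: electronics, under €75.00 → 0% → €0.00
Paperback novel €15.75: books → 0% → €0.00
Hard cider (6-pack) €10.62: alcoholic beverages → 8.5% → €0.9027
Bluetooth speaker €126.84: electronics, €75.00 or more → 9.25% → €11.7327
Road atlas €18.17: books → 0% → €0.00
Bottle of whiskey €27.86: alcoholic beverages → 8.5% → €2.3681
Poetry collection €10.59: books → 0% → €0.00
Unrounded tax sum = €15.0035 → €15.00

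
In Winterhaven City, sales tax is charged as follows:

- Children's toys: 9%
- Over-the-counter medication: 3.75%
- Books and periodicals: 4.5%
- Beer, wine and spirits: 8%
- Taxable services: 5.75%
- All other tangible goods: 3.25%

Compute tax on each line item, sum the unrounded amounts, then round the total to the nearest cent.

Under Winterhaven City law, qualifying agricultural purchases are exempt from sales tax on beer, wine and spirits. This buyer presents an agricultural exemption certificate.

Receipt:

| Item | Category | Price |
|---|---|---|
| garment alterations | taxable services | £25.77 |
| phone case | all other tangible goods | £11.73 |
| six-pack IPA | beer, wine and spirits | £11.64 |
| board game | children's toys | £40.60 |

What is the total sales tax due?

£5.52

Garment alterations £25.77: taxable services → 5.75% → £1.481775
Phone case £11.73: all other tangible goods → 3.25% → £0.381225
Six-pack IPA £11.64: beer, wine and spirits, buyer-exempt → 0% → £0.00
Board game £40.60: children's toys → 9% → £3.654
Unrounded tax sum = £5.517 → £5.52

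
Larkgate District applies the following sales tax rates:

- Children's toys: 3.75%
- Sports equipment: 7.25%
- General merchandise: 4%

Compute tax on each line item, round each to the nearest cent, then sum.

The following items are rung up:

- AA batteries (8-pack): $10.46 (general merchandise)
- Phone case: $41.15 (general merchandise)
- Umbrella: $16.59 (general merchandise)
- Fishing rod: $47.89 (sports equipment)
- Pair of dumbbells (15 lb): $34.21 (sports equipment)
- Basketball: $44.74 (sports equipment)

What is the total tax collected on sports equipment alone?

Fishing rod $47.89: sports equipment → 7.25% → $3.47
Pair of dumbbells (15 lb) $34.21: sports equipment → 7.25% → $2.48
Basketball $44.74: sports equipment → 7.25% → $3.24
Tax on sports equipment = $3.47 + $2.48 + $3.24 = $9.19

$9.19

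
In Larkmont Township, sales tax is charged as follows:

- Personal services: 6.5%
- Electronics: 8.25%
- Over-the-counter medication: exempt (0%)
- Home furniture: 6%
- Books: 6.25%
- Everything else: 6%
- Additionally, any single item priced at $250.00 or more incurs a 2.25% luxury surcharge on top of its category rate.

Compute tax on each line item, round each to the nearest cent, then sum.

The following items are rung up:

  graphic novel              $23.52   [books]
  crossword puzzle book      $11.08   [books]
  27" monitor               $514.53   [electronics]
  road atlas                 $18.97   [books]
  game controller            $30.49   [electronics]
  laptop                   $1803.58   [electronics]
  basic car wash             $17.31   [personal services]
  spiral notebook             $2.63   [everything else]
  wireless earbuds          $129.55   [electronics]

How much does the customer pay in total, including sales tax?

$2812.92

Graphic novel $23.52: books → 6.25% → $1.47
Crossword puzzle book $11.08: books → 6.25% → $0.69
27" monitor $514.53: electronics → 8.25% + 2.25% surcharge = 10.5% → $54.03
Road atlas $18.97: books → 6.25% → $1.19
Game controller $30.49: electronics → 8.25% → $2.52
Laptop $1803.58: electronics → 8.25% + 2.25% surcharge = 10.5% → $189.38
Basic car wash $17.31: personal services → 6.5% → $1.13
Spiral notebook $2.63: everything else → 6% → $0.16
Wireless earbuds $129.55: electronics → 8.25% → $10.69
Subtotal = $2551.66; tax = $261.26; total due = $2812.92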